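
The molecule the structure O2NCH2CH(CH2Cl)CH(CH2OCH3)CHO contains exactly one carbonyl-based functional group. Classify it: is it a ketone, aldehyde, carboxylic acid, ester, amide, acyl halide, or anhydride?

aldehyde

The carbonyl is in the CHO segment: terminal –CHO: carbonyl C bonded to H and C → aldehyde.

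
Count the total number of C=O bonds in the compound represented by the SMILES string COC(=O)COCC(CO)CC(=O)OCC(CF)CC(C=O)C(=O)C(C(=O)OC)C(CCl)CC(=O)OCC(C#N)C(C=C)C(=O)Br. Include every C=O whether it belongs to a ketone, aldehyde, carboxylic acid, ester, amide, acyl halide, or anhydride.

7

CH3OOC: ester, 1 C=O (running total 1).
CH2COOCH2: ester, 1 C=O (running total 2).
CH(CHO): aldehyde, 1 C=O (running total 3).
CO: ketone, 1 C=O (running total 4).
CH(COOCH3): ester, 1 C=O (running total 5).
CH2COOCH2: ester, 1 C=O (running total 6).
COBr: acyl halide, 1 C=O (running total 7).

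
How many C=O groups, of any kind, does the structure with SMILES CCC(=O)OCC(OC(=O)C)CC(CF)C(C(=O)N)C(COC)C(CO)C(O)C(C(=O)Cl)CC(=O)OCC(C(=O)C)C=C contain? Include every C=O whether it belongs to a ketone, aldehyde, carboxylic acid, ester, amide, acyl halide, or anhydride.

CH2COOCH2: ester, 1 C=O (running total 1).
CH(OCOCH3): ester, 1 C=O (running total 2).
CH(CONH2): amide, 1 C=O (running total 3).
CH(COCl): acyl halide, 1 C=O (running total 4).
CH2COOCH2: ester, 1 C=O (running total 5).
CH(COCH3): ketone, 1 C=O (running total 6).

6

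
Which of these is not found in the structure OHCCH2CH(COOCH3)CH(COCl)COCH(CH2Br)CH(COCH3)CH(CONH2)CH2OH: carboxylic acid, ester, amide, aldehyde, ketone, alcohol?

carboxylic acid

ketone: present (CO — –C(=O)– with carbon on both sides → ketone).
alcohol: present (CH2OH — –OH on an sp³ carbon → alcohol).
amide: present (CH(CONH2) — pendant –CONH2: carbonyl C bonded to C and N → amide).
aldehyde: present (OHC — terminal –CHO: carbonyl C bonded to H and C → aldehyde).
ester: present (CH(COOCH3) — pendant –COOCH3: carbonyl C bonded to C and –OCH3 → ester).
carboxylic acid: absent. In CH(COOCH3), the acyl oxygen is bonded to carbon (–O–C), not to H, so this is an ester. In CH(CONH2), the carbonyl is bonded to nitrogen, not to –OH; that is an amide.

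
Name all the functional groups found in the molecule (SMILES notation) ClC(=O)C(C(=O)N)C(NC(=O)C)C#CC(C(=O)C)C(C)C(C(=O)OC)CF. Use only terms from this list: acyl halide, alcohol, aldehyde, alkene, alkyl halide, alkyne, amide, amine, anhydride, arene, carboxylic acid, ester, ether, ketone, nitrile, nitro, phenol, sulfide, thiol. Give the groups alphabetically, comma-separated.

–C(=O)Cl: carbonyl C bonded to C and to a halogen → acyl halide (not alkyl halide).
pendant –CONH2: carbonyl C bonded to C and N → amide.
pendant –NHC(=O)CH3: N bonded to a carbonyl → amide (not amine).
C≡C triple bond → alkyne.
pendant –COCH3: carbonyl C bonded to two carbons → ketone.
pendant –COOCH3: carbonyl C bonded to C and –OCH3 → ester.
halogen on an sp³ carbon → alkyl halide.

acyl halide, alkyl halide, alkyne, amide, ester, ketone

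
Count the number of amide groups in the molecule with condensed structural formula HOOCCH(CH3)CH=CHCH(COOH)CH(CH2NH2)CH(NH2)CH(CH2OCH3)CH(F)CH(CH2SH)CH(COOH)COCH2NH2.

0

–COOH: carbonyl C bonded to –OH and C → carboxylic acid (the –OH is not a separate alcohol).
C=C double bond → alkene.
pendant –COOH: carbonyl C bonded to C and –OH → carboxylic acid.
pendant –CH2NH2: N on sp³ C, no adjacent C=O → amine.
–NH2 on an sp³ carbon with no adjacent C=O → amine.
pendant –CH2OCH3: C–O–C linkage → ether.
halogen on an sp³ carbon → alkyl halide.
pendant –CH2SH → thiol.
pendant –COOH: carbonyl C bonded to C and –OH → carboxylic acid.
–C(=O)– with carbon on both sides → ketone.
–NH2 on an sp³ carbon with no adjacent C=O → amine.
No segment is a amide: CH(CH2NH2) is amine, not amide; CH(NH2) is amine, not amide; CH2NH2 is amine, not amide. → 0.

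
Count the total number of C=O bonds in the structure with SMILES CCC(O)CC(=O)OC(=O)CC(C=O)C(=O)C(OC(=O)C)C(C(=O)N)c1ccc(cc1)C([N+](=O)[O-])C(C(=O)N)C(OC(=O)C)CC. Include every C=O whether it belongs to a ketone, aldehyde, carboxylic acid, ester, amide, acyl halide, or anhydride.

8

CH2CO-O-COCH2: anhydride, 2 C=O (running total 2).
CH(CHO): aldehyde, 1 C=O (running total 3).
CO: ketone, 1 C=O (running total 4).
CH(OCOCH3): ester, 1 C=O (running total 5).
CH(CONH2): amide, 1 C=O (running total 6).
CH(CONH2): amide, 1 C=O (running total 7).
CH(OCOCH3): ester, 1 C=O (running total 8).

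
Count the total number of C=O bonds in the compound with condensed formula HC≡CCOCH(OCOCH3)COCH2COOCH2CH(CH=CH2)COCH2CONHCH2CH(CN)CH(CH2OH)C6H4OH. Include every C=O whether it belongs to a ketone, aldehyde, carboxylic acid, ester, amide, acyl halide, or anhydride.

CO: ketone, 1 C=O (running total 1).
CH(OCOCH3): ester, 1 C=O (running total 2).
CO: ketone, 1 C=O (running total 3).
CH2COOCH2: ester, 1 C=O (running total 4).
CO: ketone, 1 C=O (running total 5).
CH2CONHCH2: amide, 1 C=O (running total 6).

6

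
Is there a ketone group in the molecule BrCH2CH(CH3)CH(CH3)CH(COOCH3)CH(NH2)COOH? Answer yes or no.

halogen on an sp³ carbon → alkyl halide.
pendant –COOCH3: carbonyl C bonded to C and –OCH3 → ester.
–NH2 on an sp³ carbon with no adjacent C=O → amine.
–COOH: carbonyl C bonded to –OH and C → carboxylic acid (the –OH is not a separate alcohol).
In CH(COOCH3), the C=O is bonded to an –O–C group, which defines an ester, not a ketone. In COOH, the C=O bears an –OH, making it a carboxylic acid rather than a ketone.
The groups actually present are: alkyl halide, amine, carboxylic acid, ester.

no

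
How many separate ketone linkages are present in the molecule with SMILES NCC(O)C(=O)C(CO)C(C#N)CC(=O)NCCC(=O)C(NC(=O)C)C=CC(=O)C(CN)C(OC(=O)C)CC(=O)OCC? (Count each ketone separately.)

Working along the chain:
  H2NCH2: –NH2 on an sp³ carbon with no adjacent C=O → amine.
  CH(OH): –OH on an sp³ carbon → alcohol (secondary).
  CO: –C(=O)– with carbon on both sides → ketone.
  CH(CH2OH): pendant –CH2OH on an sp³ backbone C → alcohol.
  CH(CN): pendant –C≡N: nitrile.
  CH2CONHCH2: –C(=O)–N– linkage → amide (the N is not an amine).
  CO: –C(=O)– with carbon on both sides → ketone.
  CH(NHCOCH3): pendant –NHC(=O)CH3: N bonded to a carbonyl → amide (not amine).
  CH=CH: C=C double bond → alkene.
  CO: –C(=O)– with carbon on both sides → ketone.
  CH(CH2NH2): pendant –CH2NH2: N on sp³ C, no adjacent C=O → amine.
  CH(OCOCH3): pendant –OC(=O)CH3: an acyloxy group → ester.
  CH2COOCH2: –C(=O)–O–C with C on the carbonyl side → ester.
Ketone appears at: CO, CO, CO → 3.

3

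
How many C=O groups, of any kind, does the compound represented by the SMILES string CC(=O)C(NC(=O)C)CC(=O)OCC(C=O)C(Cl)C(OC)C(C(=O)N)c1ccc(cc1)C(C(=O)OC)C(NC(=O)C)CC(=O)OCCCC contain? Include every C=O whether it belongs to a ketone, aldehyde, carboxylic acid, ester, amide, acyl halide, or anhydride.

8

CO: ketone, 1 C=O (running total 1).
CH(NHCOCH3): amide, 1 C=O (running total 2).
CH2COOCH2: ester, 1 C=O (running total 3).
CH(CHO): aldehyde, 1 C=O (running total 4).
CH(CONH2): amide, 1 C=O (running total 5).
CH(COOCH3): ester, 1 C=O (running total 6).
CH(NHCOCH3): amide, 1 C=O (running total 7).
CH2COOCH2: ester, 1 C=O (running total 8).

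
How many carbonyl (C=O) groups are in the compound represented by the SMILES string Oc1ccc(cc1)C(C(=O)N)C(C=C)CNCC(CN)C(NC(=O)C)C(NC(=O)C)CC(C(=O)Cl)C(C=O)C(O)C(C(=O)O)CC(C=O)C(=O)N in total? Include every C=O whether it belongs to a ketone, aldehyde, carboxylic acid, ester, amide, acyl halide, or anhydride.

CH(CONH2): amide, 1 C=O (running total 1).
CH(NHCOCH3): amide, 1 C=O (running total 2).
CH(NHCOCH3): amide, 1 C=O (running total 3).
CH(COCl): acyl halide, 1 C=O (running total 4).
CH(CHO): aldehyde, 1 C=O (running total 5).
CH(COOH): carboxylic acid, 1 C=O (running total 6).
CH(CHO): aldehyde, 1 C=O (running total 7).
CONH2: amide, 1 C=O (running total 8).

8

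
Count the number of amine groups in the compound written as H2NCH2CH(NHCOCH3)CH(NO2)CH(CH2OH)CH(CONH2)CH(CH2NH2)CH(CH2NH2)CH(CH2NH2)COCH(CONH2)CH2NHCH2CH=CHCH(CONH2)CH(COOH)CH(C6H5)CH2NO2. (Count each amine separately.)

–NH2 on an sp³ carbon with no adjacent C=O → amine.
pendant –NHC(=O)CH3: N bonded to a carbonyl → amide (not amine).
–NO2 on an sp³ carbon → nitro (the N=O is not a carbonyl).
pendant –CH2OH on an sp³ backbone C → alcohol.
pendant –CONH2: carbonyl C bonded to C and N → amide.
pendant –CH2NH2: N on sp³ C, no adjacent C=O → amine.
pendant –CH2NH2: N on sp³ C, no adjacent C=O → amine.
pendant –CH2NH2: N on sp³ C, no adjacent C=O → amine.
–C(=O)– with carbon on both sides → ketone.
pendant –CONH2: carbonyl C bonded to C and N → amide.
C–N–C with sp³ carbons and no adjacent C=O → amine (secondary).
C=C double bond → alkene.
pendant –CONH2: carbonyl C bonded to C and N → amide.
pendant –COOH: carbonyl C bonded to C and –OH → carboxylic acid.
pendant –C6H5: benzene ring → arene.
–NO2 on carbon → nitro group.
Amine appears at: H2NCH2, CH(CH2NH2), CH(CH2NH2), CH(CH2NH2), CH2NHCH2 → 5.

5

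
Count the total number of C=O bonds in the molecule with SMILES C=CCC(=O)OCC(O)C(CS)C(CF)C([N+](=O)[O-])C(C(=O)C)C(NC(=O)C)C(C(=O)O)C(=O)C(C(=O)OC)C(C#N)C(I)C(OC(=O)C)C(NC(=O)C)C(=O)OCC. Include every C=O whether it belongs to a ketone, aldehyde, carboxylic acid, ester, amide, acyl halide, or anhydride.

9

CH2COOCH2: ester, 1 C=O (running total 1).
CH(COCH3): ketone, 1 C=O (running total 2).
CH(NHCOCH3): amide, 1 C=O (running total 3).
CH(COOH): carboxylic acid, 1 C=O (running total 4).
CO: ketone, 1 C=O (running total 5).
CH(COOCH3): ester, 1 C=O (running total 6).
CH(OCOCH3): ester, 1 C=O (running total 7).
CH(NHCOCH3): amide, 1 C=O (running total 8).
COOCH2CH3: ester, 1 C=O (running total 9).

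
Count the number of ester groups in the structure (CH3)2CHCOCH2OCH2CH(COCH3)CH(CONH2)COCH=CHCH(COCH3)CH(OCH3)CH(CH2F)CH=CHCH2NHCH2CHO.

–C(=O)– with carbon on both sides → ketone.
C–O–C with sp³ carbons on both sides and no adjacent C=O → ether.
pendant –COCH3: carbonyl C bonded to two carbons → ketone.
pendant –CONH2: carbonyl C bonded to C and N → amide.
–C(=O)– with carbon on both sides → ketone.
C=C double bond → alkene.
pendant –COCH3: carbonyl C bonded to two carbons → ketone.
pendant –OCH3: C–O–C with sp³ C, no adjacent C=O → ether.
pendant –CH2X: halogen on sp³ carbon → alkyl halide.
C=C double bond → alkene.
C–N–C with sp³ carbons and no adjacent C=O → amine (secondary).
terminal –CHO: carbonyl C bonded to H and C → aldehyde.
No segment is a ester: CO is ketone, not ester; CH2OCH2 is ether, not ester; CH(COCH3) is ketone, not ester. → 0.

0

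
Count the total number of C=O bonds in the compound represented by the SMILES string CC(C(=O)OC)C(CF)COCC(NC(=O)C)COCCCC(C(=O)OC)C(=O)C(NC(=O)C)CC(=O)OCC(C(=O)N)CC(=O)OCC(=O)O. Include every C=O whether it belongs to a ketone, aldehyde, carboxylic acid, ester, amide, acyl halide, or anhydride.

9

CH(COOCH3): ester, 1 C=O (running total 1).
CH(NHCOCH3): amide, 1 C=O (running total 2).
CH(COOCH3): ester, 1 C=O (running total 3).
CO: ketone, 1 C=O (running total 4).
CH(NHCOCH3): amide, 1 C=O (running total 5).
CH2COOCH2: ester, 1 C=O (running total 6).
CH(CONH2): amide, 1 C=O (running total 7).
CH2COOCH2: ester, 1 C=O (running total 8).
COOH: carboxylic acid, 1 C=O (running total 9).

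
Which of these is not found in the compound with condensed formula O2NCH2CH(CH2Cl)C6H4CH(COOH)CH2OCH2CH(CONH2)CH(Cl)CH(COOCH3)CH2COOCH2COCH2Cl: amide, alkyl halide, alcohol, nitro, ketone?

alcohol

alkyl halide: present (CH(CH2Cl) — pendant –CH2X: halogen on sp³ carbon → alkyl halide).
ketone: present (CO — –C(=O)– with carbon on both sides → ketone).
amide: present (CH(CONH2) — pendant –CONH2: carbonyl C bonded to C and N → amide).
nitro: present (O2NCH2 — –NO2 on carbon → nitro group).
alcohol: absent. In CH(COOH), the –OH sits on a carbonyl carbon, making it part of a carboxylic acid, not an alcohol.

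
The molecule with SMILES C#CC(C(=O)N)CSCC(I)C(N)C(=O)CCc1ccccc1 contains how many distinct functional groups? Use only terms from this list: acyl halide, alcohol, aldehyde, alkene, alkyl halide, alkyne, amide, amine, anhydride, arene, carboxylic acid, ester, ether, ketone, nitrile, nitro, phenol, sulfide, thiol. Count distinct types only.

7

Reading the structure from left to right:
  HC≡C: C≡C triple bond → alkyne.
  CH(CONH2): pendant –CONH2: carbonyl C bonded to C and N → amide.
  CH2SCH2: C–S–C linkage → sulfide (thioether).
  CH(I): halogen on an sp³ carbon → alkyl halide.
  CH(NH2): –NH2 on an sp³ carbon with no adjacent C=O → amine.
  CO: –C(=O)– with carbon on both sides → ketone.
  C6H5: –C6H5 phenyl ring → arene.
Distinct types present: alkyl halide, alkyne, amide, amine, arene, ketone, sulfide.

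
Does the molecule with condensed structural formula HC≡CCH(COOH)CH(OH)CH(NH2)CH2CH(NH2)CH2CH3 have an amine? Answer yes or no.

yes

C≡C triple bond → alkyne.
pendant –COOH: carbonyl C bonded to C and –OH → carboxylic acid.
–OH on an sp³ carbon → alcohol (secondary).
–NH2 on an sp³ carbon with no adjacent C=O → amine.
–NH2 on an sp³ carbon with no adjacent C=O → amine.
The CH(NH2) segment supplies the amine: –NH2 on an sp³ carbon with no adjacent C=O → amine.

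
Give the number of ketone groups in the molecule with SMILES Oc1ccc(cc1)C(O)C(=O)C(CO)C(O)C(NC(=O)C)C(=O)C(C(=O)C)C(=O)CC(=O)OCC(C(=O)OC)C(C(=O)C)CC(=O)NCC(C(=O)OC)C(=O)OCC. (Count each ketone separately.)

Reading the structure from left to right:
  HOC6H4: –OH attached directly to an aromatic ring → phenol (not alcohol); the ring itself is an arene.
  CH(OH): –OH on an sp³ carbon → alcohol (secondary).
  CO: –C(=O)– with carbon on both sides → ketone.
  CH(CH2OH): pendant –CH2OH on an sp³ backbone C → alcohol.
  CH(OH): –OH on an sp³ carbon → alcohol (secondary).
  CH(NHCOCH3): pendant –NHC(=O)CH3: N bonded to a carbonyl → amide (not amine).
  CO: –C(=O)– with carbon on both sides → ketone.
  CH(COCH3): pendant –COCH3: carbonyl C bonded to two carbons → ketone.
  CO: –C(=O)– with carbon on both sides → ketone.
  CH2COOCH2: –C(=O)–O–C with C on the carbonyl side → ester.
  CH(COOCH3): pendant –COOCH3: carbonyl C bonded to C and –OCH3 → ester.
  CH(COCH3): pendant –COCH3: carbonyl C bonded to two carbons → ketone.
  CH2CONHCH2: –C(=O)–N– linkage → amide (the N is not an amine).
  CH(COOCH3): pendant –COOCH3: carbonyl C bonded to C and –OCH3 → ester.
  COOCH2CH3: –C(=O)OCH2CH3: carbonyl C bonded to C and to –OEt → ester.
Ketone appears at: CO, CO, CH(COCH3), CO, CH(COCH3) → 5.

5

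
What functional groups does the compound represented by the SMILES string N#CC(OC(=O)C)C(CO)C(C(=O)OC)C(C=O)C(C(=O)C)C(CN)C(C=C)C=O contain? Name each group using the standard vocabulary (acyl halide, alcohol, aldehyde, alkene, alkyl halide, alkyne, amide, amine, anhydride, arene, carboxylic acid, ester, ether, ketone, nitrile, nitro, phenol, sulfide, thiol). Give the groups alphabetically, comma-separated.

Working along the chain:
  N≡C: N≡C–: carbon triple-bonded to nitrogen → nitrile.
  CH(OCOCH3): pendant –OC(=O)CH3: an acyloxy group → ester.
  CH(CH2OH): pendant –CH2OH on an sp³ backbone C → alcohol.
  CH(COOCH3): pendant –COOCH3: carbonyl C bonded to C and –OCH3 → ester.
  CH(CHO): pendant –CHO: carbonyl C bonded to C and H → aldehyde.
  CH(COCH3): pendant –COCH3: carbonyl C bonded to two carbons → ketone.
  CH(CH2NH2): pendant –CH2NH2: N on sp³ C, no adjacent C=O → amine.
  CH(CH=CH2): pendant –CH=CH2: C=C double bond → alkene.
  CHO: terminal –CHO: carbonyl C bonded to H and C → aldehyde.

alcohol, aldehyde, alkene, amine, ester, ketone, nitrile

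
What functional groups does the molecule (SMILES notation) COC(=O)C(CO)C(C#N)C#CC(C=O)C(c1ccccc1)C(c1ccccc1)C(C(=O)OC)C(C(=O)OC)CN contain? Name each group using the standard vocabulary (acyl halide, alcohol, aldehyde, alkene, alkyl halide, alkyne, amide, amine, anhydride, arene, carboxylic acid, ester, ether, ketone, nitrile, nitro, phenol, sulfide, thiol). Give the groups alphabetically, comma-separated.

Working along the chain:
  CH3OOC: CH3O–C(=O)–: carbonyl C bonded to C and to –OCH3 → ester (not ketone + ether).
  CH(CH2OH): pendant –CH2OH on an sp³ backbone C → alcohol.
  CH(CN): pendant –C≡N: nitrile.
  C≡C: C≡C triple bond → alkyne.
  CH(CHO): pendant –CHO: carbonyl C bonded to C and H → aldehyde.
  CH(C6H5): pendant –C6H5: benzene ring → arene.
  CH(C6H5): pendant –C6H5: benzene ring → arene.
  CH(COOCH3): pendant –COOCH3: carbonyl C bonded to C and –OCH3 → ester.
  CH(COOCH3): pendant –COOCH3: carbonyl C bonded to C and –OCH3 → ester.
  CH2NH2: –NH2 on an sp³ carbon with no adjacent C=O → amine.

alcohol, aldehyde, alkyne, amine, arene, ester, nitrile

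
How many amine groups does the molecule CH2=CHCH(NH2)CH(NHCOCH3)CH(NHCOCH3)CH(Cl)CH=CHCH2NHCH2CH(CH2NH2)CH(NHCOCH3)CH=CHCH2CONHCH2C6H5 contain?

C=C double bond → alkene.
–NH2 on an sp³ carbon with no adjacent C=O → amine.
pendant –NHC(=O)CH3: N bonded to a carbonyl → amide (not amine).
pendant –NHC(=O)CH3: N bonded to a carbonyl → amide (not amine).
halogen on an sp³ carbon → alkyl halide.
C=C double bond → alkene.
C–N–C with sp³ carbons and no adjacent C=O → amine (secondary).
pendant –CH2NH2: N on sp³ C, no adjacent C=O → amine.
pendant –NHC(=O)CH3: N bonded to a carbonyl → amide (not amine).
C=C double bond → alkene.
–C(=O)–N– linkage → amide (the N is not an amine).
–C6H5 phenyl ring → arene.
Amine appears at: CH(NH2), CH2NHCH2, CH(CH2NH2) → 3.

3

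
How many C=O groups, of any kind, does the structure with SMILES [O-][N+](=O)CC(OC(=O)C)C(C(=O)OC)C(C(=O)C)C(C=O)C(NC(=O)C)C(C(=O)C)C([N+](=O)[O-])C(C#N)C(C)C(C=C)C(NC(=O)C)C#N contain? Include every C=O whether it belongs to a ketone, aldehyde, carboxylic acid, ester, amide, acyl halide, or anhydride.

7

CH(OCOCH3): ester, 1 C=O (running total 1).
CH(COOCH3): ester, 1 C=O (running total 2).
CH(COCH3): ketone, 1 C=O (running total 3).
CH(CHO): aldehyde, 1 C=O (running total 4).
CH(NHCOCH3): amide, 1 C=O (running total 5).
CH(COCH3): ketone, 1 C=O (running total 6).
CH(NHCOCH3): amide, 1 C=O (running total 7).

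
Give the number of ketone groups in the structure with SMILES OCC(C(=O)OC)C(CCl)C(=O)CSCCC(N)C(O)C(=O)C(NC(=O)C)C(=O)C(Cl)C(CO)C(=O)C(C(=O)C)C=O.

5

Working along the chain:
  HOCH2: HO– on an sp³ carbon → alcohol.
  CH(COOCH3): pendant –COOCH3: carbonyl C bonded to C and –OCH3 → ester.
  CH(CH2Cl): pendant –CH2X: halogen on sp³ carbon → alkyl halide.
  CO: –C(=O)– with carbon on both sides → ketone.
  CH2SCH2: C–S–C linkage → sulfide (thioether).
  CH(NH2): –NH2 on an sp³ carbon with no adjacent C=O → amine.
  CH(OH): –OH on an sp³ carbon → alcohol (secondary).
  CO: –C(=O)– with carbon on both sides → ketone.
  CH(NHCOCH3): pendant –NHC(=O)CH3: N bonded to a carbonyl → amide (not amine).
  CO: –C(=O)– with carbon on both sides → ketone.
  CH(Cl): halogen on an sp³ carbon → alkyl halide.
  CH(CH2OH): pendant –CH2OH on an sp³ backbone C → alcohol.
  CO: –C(=O)– with carbon on both sides → ketone.
  CH(COCH3): pendant –COCH3: carbonyl C bonded to two carbons → ketone.
  CHO: terminal –CHO: carbonyl C bonded to H and C → aldehyde.
Ketone appears at: CO, CO, CO, CO, CH(COCH3) → 5.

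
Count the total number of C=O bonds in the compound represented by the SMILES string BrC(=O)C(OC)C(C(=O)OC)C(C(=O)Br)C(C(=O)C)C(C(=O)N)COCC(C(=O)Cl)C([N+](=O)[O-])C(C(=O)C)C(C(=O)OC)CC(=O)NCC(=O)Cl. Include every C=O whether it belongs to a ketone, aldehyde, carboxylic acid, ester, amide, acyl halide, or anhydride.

10

BrCO: acyl halide, 1 C=O (running total 1).
CH(COOCH3): ester, 1 C=O (running total 2).
CH(COBr): acyl halide, 1 C=O (running total 3).
CH(COCH3): ketone, 1 C=O (running total 4).
CH(CONH2): amide, 1 C=O (running total 5).
CH(COCl): acyl halide, 1 C=O (running total 6).
CH(COCH3): ketone, 1 C=O (running total 7).
CH(COOCH3): ester, 1 C=O (running total 8).
CH2CONHCH2: amide, 1 C=O (running total 9).
COCl: acyl halide, 1 C=O (running total 10).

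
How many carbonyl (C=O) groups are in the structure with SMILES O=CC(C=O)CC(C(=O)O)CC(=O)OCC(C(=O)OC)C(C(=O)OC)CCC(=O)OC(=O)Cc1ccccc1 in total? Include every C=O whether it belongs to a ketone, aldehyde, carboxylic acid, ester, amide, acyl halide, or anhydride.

OHC: aldehyde, 1 C=O (running total 1).
CH(CHO): aldehyde, 1 C=O (running total 2).
CH(COOH): carboxylic acid, 1 C=O (running total 3).
CH2COOCH2: ester, 1 C=O (running total 4).
CH(COOCH3): ester, 1 C=O (running total 5).
CH(COOCH3): ester, 1 C=O (running total 6).
CH2CO-O-COCH2: anhydride, 2 C=O (running total 8).

8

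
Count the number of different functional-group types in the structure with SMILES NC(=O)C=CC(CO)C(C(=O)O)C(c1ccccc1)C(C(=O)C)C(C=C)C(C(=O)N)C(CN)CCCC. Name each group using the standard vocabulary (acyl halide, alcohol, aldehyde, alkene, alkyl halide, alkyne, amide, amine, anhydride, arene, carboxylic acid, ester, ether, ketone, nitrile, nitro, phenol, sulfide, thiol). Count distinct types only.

7

Reading the structure from left to right:
  H2NCO: –C(=O)NH2: carbonyl C bonded to C and to N → amide (the N is not a separate amine).
  CH=CH: C=C double bond → alkene.
  CH(CH2OH): pendant –CH2OH on an sp³ backbone C → alcohol.
  CH(COOH): pendant –COOH: carbonyl C bonded to C and –OH → carboxylic acid.
  CH(C6H5): pendant –C6H5: benzene ring → arene.
  CH(COCH3): pendant –COCH3: carbonyl C bonded to two carbons → ketone.
  CH(CH=CH2): pendant –CH=CH2: C=C double bond → alkene.
  CH(CONH2): pendant –CONH2: carbonyl C bonded to C and N → amide.
  CH(CH2NH2): pendant –CH2NH2: N on sp³ C, no adjacent C=O → amine.
Distinct types present: alcohol, alkene, amide, amine, arene, carboxylic acid, ketone.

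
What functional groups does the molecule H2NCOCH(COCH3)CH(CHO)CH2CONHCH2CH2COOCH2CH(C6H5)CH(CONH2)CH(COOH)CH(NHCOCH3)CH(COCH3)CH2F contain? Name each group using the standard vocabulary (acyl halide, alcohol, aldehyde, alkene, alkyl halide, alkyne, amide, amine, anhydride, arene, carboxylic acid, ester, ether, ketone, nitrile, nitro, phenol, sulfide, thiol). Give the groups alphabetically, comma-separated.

aldehyde, alkyl halide, amide, arene, carboxylic acid, ester, ketone

Working along the chain:
  H2NCO: –C(=O)NH2: carbonyl C bonded to C and to N → amide (the N is not a separate amine).
  CH(COCH3): pendant –COCH3: carbonyl C bonded to two carbons → ketone.
  CH(CHO): pendant –CHO: carbonyl C bonded to C and H → aldehyde.
  CH2CONHCH2: –C(=O)–N– linkage → amide (the N is not an amine).
  CH2COOCH2: –C(=O)–O–C with C on the carbonyl side → ester.
  CH(C6H5): pendant –C6H5: benzene ring → arene.
  CH(CONH2): pendant –CONH2: carbonyl C bonded to C and N → amide.
  CH(COOH): pendant –COOH: carbonyl C bonded to C and –OH → carboxylic acid.
  CH(NHCOCH3): pendant –NHC(=O)CH3: N bonded to a carbonyl → amide (not amine).
  CH(COCH3): pendant –COCH3: carbonyl C bonded to two carbons → ketone.
  CH2F: halogen on an sp³ carbon → alkyl halide.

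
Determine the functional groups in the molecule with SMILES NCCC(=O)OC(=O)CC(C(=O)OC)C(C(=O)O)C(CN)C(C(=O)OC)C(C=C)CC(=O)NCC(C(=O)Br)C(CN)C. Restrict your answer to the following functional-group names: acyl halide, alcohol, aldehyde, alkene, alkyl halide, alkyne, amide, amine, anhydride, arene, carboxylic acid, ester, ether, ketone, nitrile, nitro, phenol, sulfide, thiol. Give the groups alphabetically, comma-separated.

acyl halide, alkene, amide, amine, anhydride, carboxylic acid, ester

Working along the chain:
  H2NCH2: –NH2 on an sp³ carbon with no adjacent C=O → amine.
  CH2CO-O-COCH2: two acyl groups sharing one oxygen, –C(=O)–O–C(=O)– → anhydride.
  CH(COOCH3): pendant –COOCH3: carbonyl C bonded to C and –OCH3 → ester.
  CH(COOH): pendant –COOH: carbonyl C bonded to C and –OH → carboxylic acid.
  CH(CH2NH2): pendant –CH2NH2: N on sp³ C, no adjacent C=O → amine.
  CH(COOCH3): pendant –COOCH3: carbonyl C bonded to C and –OCH3 → ester.
  CH(CH=CH2): pendant –CH=CH2: C=C double bond → alkene.
  CH2CONHCH2: –C(=O)–N– linkage → amide (the N is not an amine).
  CH(COBr): pendant –C(=O)X: carbonyl C bonded to C and halogen → acyl halide.
  CH(CH2NH2): pendant –CH2NH2: N on sp³ C, no adjacent C=O → amine.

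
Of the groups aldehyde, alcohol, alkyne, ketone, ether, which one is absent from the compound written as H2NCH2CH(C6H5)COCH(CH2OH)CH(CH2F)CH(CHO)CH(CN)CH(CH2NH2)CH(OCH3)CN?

ketone: present (CO — –C(=O)– with carbon on both sides → ketone).
alcohol: present (CH(CH2OH) — pendant –CH2OH on an sp³ backbone C → alcohol).
aldehyde: present (CH(CHO) — pendant –CHO: carbonyl C bonded to C and H → aldehyde).
ether: present (CH(OCH3) — pendant –OCH3: C–O–C with sp³ C, no adjacent C=O → ether).
alkyne: absent. In each of CH(CN) and CN, the triple bond is C≡N, not C≡C, so it is a nitrile.

alkyne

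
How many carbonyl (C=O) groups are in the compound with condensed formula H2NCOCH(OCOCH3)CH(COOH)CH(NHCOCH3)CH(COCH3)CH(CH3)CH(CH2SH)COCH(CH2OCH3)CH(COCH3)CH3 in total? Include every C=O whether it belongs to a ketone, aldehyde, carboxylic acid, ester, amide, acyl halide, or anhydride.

H2NCO: amide, 1 C=O (running total 1).
CH(OCOCH3): ester, 1 C=O (running total 2).
CH(COOH): carboxylic acid, 1 C=O (running total 3).
CH(NHCOCH3): amide, 1 C=O (running total 4).
CH(COCH3): ketone, 1 C=O (running total 5).
CO: ketone, 1 C=O (running total 6).
CH(COCH3): ketone, 1 C=O (running total 7).

7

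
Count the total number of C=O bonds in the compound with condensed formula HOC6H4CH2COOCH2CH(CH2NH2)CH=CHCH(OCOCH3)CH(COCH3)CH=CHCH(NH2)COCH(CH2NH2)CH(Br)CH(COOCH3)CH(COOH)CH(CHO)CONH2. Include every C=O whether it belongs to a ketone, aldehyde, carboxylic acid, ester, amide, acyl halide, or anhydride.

CH2COOCH2: ester, 1 C=O (running total 1).
CH(OCOCH3): ester, 1 C=O (running total 2).
CH(COCH3): ketone, 1 C=O (running total 3).
CO: ketone, 1 C=O (running total 4).
CH(COOCH3): ester, 1 C=O (running total 5).
CH(COOH): carboxylic acid, 1 C=O (running total 6).
CH(CHO): aldehyde, 1 C=O (running total 7).
CONH2: amide, 1 C=O (running total 8).

8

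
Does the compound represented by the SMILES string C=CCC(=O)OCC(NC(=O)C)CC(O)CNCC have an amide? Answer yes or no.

C=C double bond → alkene.
–C(=O)–O–C with C on the carbonyl side → ester.
pendant –NHC(=O)CH3: N bonded to a carbonyl → amide (not amine).
–OH on an sp³ carbon → alcohol (secondary).
C–N–C with sp³ carbons and no adjacent C=O → amine (secondary).
The CH(NHCOCH3) segment supplies the amide: pendant –NHC(=O)CH3: N bonded to a carbonyl → amide (not amine).

yes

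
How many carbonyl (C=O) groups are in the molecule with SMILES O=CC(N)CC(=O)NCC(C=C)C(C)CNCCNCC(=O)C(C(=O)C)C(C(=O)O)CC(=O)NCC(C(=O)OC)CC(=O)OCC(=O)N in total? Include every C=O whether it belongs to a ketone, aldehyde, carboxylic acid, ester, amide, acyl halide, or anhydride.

9

OHC: aldehyde, 1 C=O (running total 1).
CH2CONHCH2: amide, 1 C=O (running total 2).
CO: ketone, 1 C=O (running total 3).
CH(COCH3): ketone, 1 C=O (running total 4).
CH(COOH): carboxylic acid, 1 C=O (running total 5).
CH2CONHCH2: amide, 1 C=O (running total 6).
CH(COOCH3): ester, 1 C=O (running total 7).
CH2COOCH2: ester, 1 C=O (running total 8).
CONH2: amide, 1 C=O (running total 9).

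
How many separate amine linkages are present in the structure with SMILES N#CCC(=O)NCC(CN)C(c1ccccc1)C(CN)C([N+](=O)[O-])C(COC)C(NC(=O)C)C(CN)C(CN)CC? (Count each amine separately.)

Reading the structure from left to right:
  N≡C: N≡C–: carbon triple-bonded to nitrogen → nitrile.
  CH2CONHCH2: –C(=O)–N– linkage → amide (the N is not an amine).
  CH(CH2NH2): pendant –CH2NH2: N on sp³ C, no adjacent C=O → amine.
  CH(C6H5): pendant –C6H5: benzene ring → arene.
  CH(CH2NH2): pendant –CH2NH2: N on sp³ C, no adjacent C=O → amine.
  CH(NO2): –NO2 on an sp³ carbon → nitro (the N=O is not a carbonyl).
  CH(CH2OCH3): pendant –CH2OCH3: C–O–C linkage → ether.
  CH(NHCOCH3): pendant –NHC(=O)CH3: N bonded to a carbonyl → amide (not amine).
  CH(CH2NH2): pendant –CH2NH2: N on sp³ C, no adjacent C=O → amine.
  CH(CH2NH2): pendant –CH2NH2: N on sp³ C, no adjacent C=O → amine.
Amine appears at: CH(CH2NH2), CH(CH2NH2), CH(CH2NH2), CH(CH2NH2) → 4.

4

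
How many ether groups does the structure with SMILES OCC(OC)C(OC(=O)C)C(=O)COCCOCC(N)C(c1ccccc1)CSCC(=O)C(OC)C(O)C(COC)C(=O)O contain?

HO– on an sp³ carbon → alcohol.
pendant –OCH3: C–O–C with sp³ C, no adjacent C=O → ether.
pendant –OC(=O)CH3: an acyloxy group → ester.
–C(=O)– with carbon on both sides → ketone.
C–O–C with sp³ carbons on both sides and no adjacent C=O → ether.
C–O–C with sp³ carbons on both sides and no adjacent C=O → ether.
–NH2 on an sp³ carbon with no adjacent C=O → amine.
pendant –C6H5: benzene ring → arene.
C–S–C linkage → sulfide (thioether).
–C(=O)– with carbon on both sides → ketone.
pendant –OCH3: C–O–C with sp³ C, no adjacent C=O → ether.
–OH on an sp³ carbon → alcohol (secondary).
pendant –CH2OCH3: C–O–C linkage → ether.
–COOH: carbonyl C bonded to –OH and C → carboxylic acid (the –OH is not a separate alcohol).
Ether appears at: CH(OCH3), CH2OCH2, CH2OCH2, CH(OCH3), CH(CH2OCH3) → 5.

5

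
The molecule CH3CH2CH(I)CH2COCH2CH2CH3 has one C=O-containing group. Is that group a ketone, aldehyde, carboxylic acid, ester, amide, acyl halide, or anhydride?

The carbonyl is in the CO segment: –C(=O)– with carbon on both sides → ketone.

ketone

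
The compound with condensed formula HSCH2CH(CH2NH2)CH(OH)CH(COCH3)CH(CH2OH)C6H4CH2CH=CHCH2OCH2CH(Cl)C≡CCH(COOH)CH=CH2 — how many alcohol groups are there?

Taking each segment in turn:
  HSCH2: –SH on an sp³ carbon → thiol.
  CH(CH2NH2): pendant –CH2NH2: N on sp³ C, no adjacent C=O → amine.
  CH(OH): –OH on an sp³ carbon → alcohol (secondary).
  CH(COCH3): pendant –COCH3: carbonyl C bonded to two carbons → ketone.
  CH(CH2OH): pendant –CH2OH on an sp³ backbone C → alcohol.
  C6H4: para-disubstituted benzene ring → arene.
  CH=CH: C=C double bond → alkene.
  CH2OCH2: C–O–C with sp³ carbons on both sides and no adjacent C=O → ether.
  CH(Cl): halogen on an sp³ carbon → alkyl halide.
  C≡C: C≡C triple bond → alkyne.
  CH(COOH): pendant –COOH: carbonyl C bonded to C and –OH → carboxylic acid.
  CH=CH2: C=C double bond → alkene.
Alcohol appears at: CH(OH), CH(CH2OH) → 2.

2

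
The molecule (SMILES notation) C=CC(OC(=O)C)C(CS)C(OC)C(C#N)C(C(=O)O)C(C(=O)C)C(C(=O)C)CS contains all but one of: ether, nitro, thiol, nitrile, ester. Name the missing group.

nitro

ester: present (CH(OCOCH3) — pendant –OC(=O)CH3: an acyloxy group → ester).
nitrile: present (CH(CN) — pendant –C≡N: nitrile).
thiol: present (CH(CH2SH) — pendant –CH2SH → thiol).
ether: present (CH(OCH3) — pendant –OCH3: C–O–C with sp³ C, no adjacent C=O → ether).
nitro: no segment matches this pattern.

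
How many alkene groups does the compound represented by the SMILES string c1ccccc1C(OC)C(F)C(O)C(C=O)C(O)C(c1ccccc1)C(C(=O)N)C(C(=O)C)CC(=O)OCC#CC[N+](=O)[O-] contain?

Working along the chain:
  C6H5: C6H5– phenyl ring → arene.
  CH(OCH3): pendant –OCH3: C–O–C with sp³ C, no adjacent C=O → ether.
  CH(F): halogen on an sp³ carbon → alkyl halide.
  CH(OH): –OH on an sp³ carbon → alcohol (secondary).
  CH(CHO): pendant –CHO: carbonyl C bonded to C and H → aldehyde.
  CH(OH): –OH on an sp³ carbon → alcohol (secondary).
  CH(C6H5): pendant –C6H5: benzene ring → arene.
  CH(CONH2): pendant –CONH2: carbonyl C bonded to C and N → amide.
  CH(COCH3): pendant –COCH3: carbonyl C bonded to two carbons → ketone.
  CH2COOCH2: –C(=O)–O–C with C on the carbonyl side → ester.
  C≡C: C≡C triple bond → alkyne.
  CH2NO2: –NO2 on carbon → nitro group.
No segment is a alkene: C6H5 is arene, not alkene; CH(C6H5) is arene, not alkene; C≡C is alkyne, not alkene. → 0.

0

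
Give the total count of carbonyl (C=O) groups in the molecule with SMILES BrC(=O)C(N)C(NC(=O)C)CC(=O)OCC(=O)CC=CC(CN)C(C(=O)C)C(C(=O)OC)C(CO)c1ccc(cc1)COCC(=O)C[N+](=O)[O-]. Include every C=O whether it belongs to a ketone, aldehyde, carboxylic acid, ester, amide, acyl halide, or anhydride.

7

BrCO: acyl halide, 1 C=O (running total 1).
CH(NHCOCH3): amide, 1 C=O (running total 2).
CH2COOCH2: ester, 1 C=O (running total 3).
CO: ketone, 1 C=O (running total 4).
CH(COCH3): ketone, 1 C=O (running total 5).
CH(COOCH3): ester, 1 C=O (running total 6).
CO: ketone, 1 C=O (running total 7).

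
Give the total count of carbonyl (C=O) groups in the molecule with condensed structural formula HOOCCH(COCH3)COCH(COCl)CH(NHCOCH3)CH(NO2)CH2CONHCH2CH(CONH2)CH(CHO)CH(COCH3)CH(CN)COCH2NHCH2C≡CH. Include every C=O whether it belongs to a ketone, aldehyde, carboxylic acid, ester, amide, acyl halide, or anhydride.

10

HOOC: carboxylic acid, 1 C=O (running total 1).
CH(COCH3): ketone, 1 C=O (running total 2).
CO: ketone, 1 C=O (running total 3).
CH(COCl): acyl halide, 1 C=O (running total 4).
CH(NHCOCH3): amide, 1 C=O (running total 5).
CH2CONHCH2: amide, 1 C=O (running total 6).
CH(CONH2): amide, 1 C=O (running total 7).
CH(CHO): aldehyde, 1 C=O (running total 8).
CH(COCH3): ketone, 1 C=O (running total 9).
CO: ketone, 1 C=O (running total 10).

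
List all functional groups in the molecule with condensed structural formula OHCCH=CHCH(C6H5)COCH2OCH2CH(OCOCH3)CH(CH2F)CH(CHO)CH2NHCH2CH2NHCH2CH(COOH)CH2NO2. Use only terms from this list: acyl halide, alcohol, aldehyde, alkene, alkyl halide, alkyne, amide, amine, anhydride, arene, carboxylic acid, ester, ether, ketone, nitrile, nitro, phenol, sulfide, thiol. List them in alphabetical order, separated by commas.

aldehyde, alkene, alkyl halide, amine, arene, carboxylic acid, ester, ether, ketone, nitro

Working along the chain:
  OHC: terminal –CHO: carbonyl C bonded to H and C → aldehyde.
  CH=CH: C=C double bond → alkene.
  CH(C6H5): pendant –C6H5: benzene ring → arene.
  CO: –C(=O)– with carbon on both sides → ketone.
  CH2OCH2: C–O–C with sp³ carbons on both sides and no adjacent C=O → ether.
  CH(OCOCH3): pendant –OC(=O)CH3: an acyloxy group → ester.
  CH(CH2F): pendant –CH2X: halogen on sp³ carbon → alkyl halide.
  CH(CHO): pendant –CHO: carbonyl C bonded to C and H → aldehyde.
  CH2NHCH2: C–N–C with sp³ carbons and no adjacent C=O → amine (secondary).
  CH2NHCH2: C–N–C with sp³ carbons and no adjacent C=O → amine (secondary).
  CH(COOH): pendant –COOH: carbonyl C bonded to C and –OH → carboxylic acid.
  CH2NO2: –NO2 on carbon → nitro group.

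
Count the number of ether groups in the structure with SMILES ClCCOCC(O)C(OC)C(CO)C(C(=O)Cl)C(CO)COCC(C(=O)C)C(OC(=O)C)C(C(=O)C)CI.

halogen on an sp³ carbon → alkyl halide.
C–O–C with sp³ carbons on both sides and no adjacent C=O → ether.
–OH on an sp³ carbon → alcohol (secondary).
pendant –OCH3: C–O–C with sp³ C, no adjacent C=O → ether.
pendant –CH2OH on an sp³ backbone C → alcohol.
pendant –C(=O)X: carbonyl C bonded to C and halogen → acyl halide.
pendant –CH2OH on an sp³ backbone C → alcohol.
C–O–C with sp³ carbons on both sides and no adjacent C=O → ether.
pendant –COCH3: carbonyl C bonded to two carbons → ketone.
pendant –OC(=O)CH3: an acyloxy group → ester.
pendant –COCH3: carbonyl C bonded to two carbons → ketone.
halogen on an sp³ carbon → alkyl halide.
Ether appears at: CH2OCH2, CH(OCH3), CH2OCH2 → 3.

3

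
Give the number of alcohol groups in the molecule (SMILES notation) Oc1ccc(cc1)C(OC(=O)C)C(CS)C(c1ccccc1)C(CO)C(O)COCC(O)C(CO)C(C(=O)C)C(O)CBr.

Taking each segment in turn:
  HOC6H4: –OH attached directly to an aromatic ring → phenol (not alcohol); the ring itself is an arene.
  CH(OCOCH3): pendant –OC(=O)CH3: an acyloxy group → ester.
  CH(CH2SH): pendant –CH2SH → thiol.
  CH(C6H5): pendant –C6H5: benzene ring → arene.
  CH(CH2OH): pendant –CH2OH on an sp³ backbone C → alcohol.
  CH(OH): –OH on an sp³ carbon → alcohol (secondary).
  CH2OCH2: C–O–C with sp³ carbons on both sides and no adjacent C=O → ether.
  CH(OH): –OH on an sp³ carbon → alcohol (secondary).
  CH(CH2OH): pendant –CH2OH on an sp³ backbone C → alcohol.
  CH(COCH3): pendant –COCH3: carbonyl C bonded to two carbons → ketone.
  CH(OH): –OH on an sp³ carbon → alcohol (secondary).
  CH2Br: halogen on an sp³ carbon → alkyl halide.
Alcohol appears at: CH(CH2OH), CH(OH), CH(OH), CH(CH2OH), CH(OH) → 5.

5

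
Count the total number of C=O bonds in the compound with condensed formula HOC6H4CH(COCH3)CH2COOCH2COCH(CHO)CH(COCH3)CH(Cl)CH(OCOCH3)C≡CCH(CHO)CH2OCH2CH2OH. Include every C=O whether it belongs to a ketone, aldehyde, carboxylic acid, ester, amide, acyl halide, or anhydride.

7

CH(COCH3): ketone, 1 C=O (running total 1).
CH2COOCH2: ester, 1 C=O (running total 2).
CO: ketone, 1 C=O (running total 3).
CH(CHO): aldehyde, 1 C=O (running total 4).
CH(COCH3): ketone, 1 C=O (running total 5).
CH(OCOCH3): ester, 1 C=O (running total 6).
CH(CHO): aldehyde, 1 C=O (running total 7).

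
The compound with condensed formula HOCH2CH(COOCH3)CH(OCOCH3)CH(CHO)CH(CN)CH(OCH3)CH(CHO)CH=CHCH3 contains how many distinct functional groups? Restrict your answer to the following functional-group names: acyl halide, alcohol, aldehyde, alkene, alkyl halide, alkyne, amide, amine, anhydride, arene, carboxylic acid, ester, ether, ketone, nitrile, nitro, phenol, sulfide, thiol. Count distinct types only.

6

Working along the chain:
  HOCH2: HO– on an sp³ carbon → alcohol.
  CH(COOCH3): pendant –COOCH3: carbonyl C bonded to C and –OCH3 → ester.
  CH(OCOCH3): pendant –OC(=O)CH3: an acyloxy group → ester.
  CH(CHO): pendant –CHO: carbonyl C bonded to C and H → aldehyde.
  CH(CN): pendant –C≡N: nitrile.
  CH(OCH3): pendant –OCH3: C–O–C with sp³ C, no adjacent C=O → ether.
  CH(CHO): pendant –CHO: carbonyl C bonded to C and H → aldehyde.
  CH=CH: C=C double bond → alkene.
Distinct types present: alcohol, aldehyde, alkene, ester, ether, nitrile.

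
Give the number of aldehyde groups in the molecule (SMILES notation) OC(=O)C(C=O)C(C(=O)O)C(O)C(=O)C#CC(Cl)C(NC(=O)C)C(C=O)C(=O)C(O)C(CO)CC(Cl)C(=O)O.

2

Taking each segment in turn:
  HOOC: –COOH: carbonyl C bonded to –OH and C → carboxylic acid (the –OH is not a separate alcohol).
  CH(CHO): pendant –CHO: carbonyl C bonded to C and H → aldehyde.
  CH(COOH): pendant –COOH: carbonyl C bonded to C and –OH → carboxylic acid.
  CH(OH): –OH on an sp³ carbon → alcohol (secondary).
  CO: –C(=O)– with carbon on both sides → ketone.
  C≡C: C≡C triple bond → alkyne.
  CH(Cl): halogen on an sp³ carbon → alkyl halide.
  CH(NHCOCH3): pendant –NHC(=O)CH3: N bonded to a carbonyl → amide (not amine).
  CH(CHO): pendant –CHO: carbonyl C bonded to C and H → aldehyde.
  CO: –C(=O)– with carbon on both sides → ketone.
  CH(OH): –OH on an sp³ carbon → alcohol (secondary).
  CH(CH2OH): pendant –CH2OH on an sp³ backbone C → alcohol.
  CH(Cl): halogen on an sp³ carbon → alkyl halide.
  COOH: –COOH: carbonyl C bonded to –OH and C → carboxylic acid (the –OH is not a separate alcohol).
Aldehyde appears at: CH(CHO), CH(CHO) → 2.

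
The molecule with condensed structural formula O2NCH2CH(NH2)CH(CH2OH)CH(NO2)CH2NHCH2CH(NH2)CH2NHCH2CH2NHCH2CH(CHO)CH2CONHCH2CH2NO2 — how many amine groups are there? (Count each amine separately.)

Reading the structure from left to right:
  O2NCH2: –NO2 on carbon → nitro group.
  CH(NH2): –NH2 on an sp³ carbon with no adjacent C=O → amine.
  CH(CH2OH): pendant –CH2OH on an sp³ backbone C → alcohol.
  CH(NO2): –NO2 on an sp³ carbon → nitro (the N=O is not a carbonyl).
  CH2NHCH2: C–N–C with sp³ carbons and no adjacent C=O → amine (secondary).
  CH(NH2): –NH2 on an sp³ carbon with no adjacent C=O → amine.
  CH2NHCH2: C–N–C with sp³ carbons and no adjacent C=O → amine (secondary).
  CH2NHCH2: C–N–C with sp³ carbons and no adjacent C=O → amine (secondary).
  CH(CHO): pendant –CHO: carbonyl C bonded to C and H → aldehyde.
  CH2CONHCH2: –C(=O)–N– linkage → amide (the N is not an amine).
  CH2NO2: –NO2 on carbon → nitro group.
Amine appears at: CH(NH2), CH2NHCH2, CH(NH2), CH2NHCH2, CH2NHCH2 → 5.

5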